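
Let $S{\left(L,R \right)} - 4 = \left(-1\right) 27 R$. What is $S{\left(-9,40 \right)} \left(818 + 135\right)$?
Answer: $-1025428$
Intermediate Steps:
$S{\left(L,R \right)} = 4 - 27 R$ ($S{\left(L,R \right)} = 4 + \left(-1\right) 27 R = 4 - 27 R$)
$S{\left(-9,40 \right)} \left(818 + 135\right) = \left(4 - 1080\right) \left(818 + 135\right) = \left(4 - 1080\right) 953 = \left(-1076\right) 953 = -1025428$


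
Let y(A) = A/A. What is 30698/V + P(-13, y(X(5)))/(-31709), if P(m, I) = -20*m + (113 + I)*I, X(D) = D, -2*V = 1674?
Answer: -973715920/26540433 ≈ -36.688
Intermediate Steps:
V = -837 (V = -½*1674 = -837)
y(A) = 1
P(m, I) = -20*m + I*(113 + I)
30698/V + P(-13, y(X(5)))/(-31709) = 30698/(-837) + (1² - 20*(-13) + 113*1)/(-31709) = 30698*(-1/837) + (1 + 260 + 113)*(-1/31709) = -30698/837 + 374*(-1/31709) = -30698/837 - 374/31709 = -973715920/26540433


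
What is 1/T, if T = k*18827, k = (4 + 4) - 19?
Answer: -1/207097 ≈ -4.8287e-6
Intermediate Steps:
k = -11 (k = 8 - 19 = -11)
T = -207097 (T = -11*18827 = -207097)
1/T = 1/(-207097) = -1/207097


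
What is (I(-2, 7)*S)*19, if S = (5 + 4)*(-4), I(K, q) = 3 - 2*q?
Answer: 7524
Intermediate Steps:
S = -36 (S = 9*(-4) = -36)
(I(-2, 7)*S)*19 = ((3 - 2*7)*(-36))*19 = ((3 - 14)*(-36))*19 = -11*(-36)*19 = 396*19 = 7524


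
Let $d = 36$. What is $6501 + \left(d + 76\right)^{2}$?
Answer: $19045$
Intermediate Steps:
$6501 + \left(d + 76\right)^{2} = 6501 + \left(36 + 76\right)^{2} = 6501 + 112^{2} = 6501 + 12544 = 19045$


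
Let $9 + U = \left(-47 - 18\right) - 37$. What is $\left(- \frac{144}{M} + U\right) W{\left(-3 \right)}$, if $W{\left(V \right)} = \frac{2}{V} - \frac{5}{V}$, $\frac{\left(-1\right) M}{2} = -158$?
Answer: $- \frac{8805}{79} \approx -111.46$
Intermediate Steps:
$U = -111$ ($U = -9 - 102 = -111$)
$M = 316$ ($M = \left(-2\right) \left(-158\right) = 316$)
$W{\left(V \right)} = - \frac{3}{V}$
$\left(- \frac{144}{M} + U\right) W{\left(-3 \right)} = \left(- \frac{144}{316} - 111\right) \left(- \frac{3}{-3}\right) = \left(\left(-144\right) \frac{1}{316} - 111\right) \left(\left(-3\right) \left(- \frac{1}{3}\right)\right) = \left(- \frac{36}{79} - 111\right) 1 = \left(- \frac{8805}{79}\right) 1 = - \frac{8805}{79}$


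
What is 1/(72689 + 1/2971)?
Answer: 2971/215959020 ≈ 1.3757e-5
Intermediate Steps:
1/(72689 + 1/2971) = 1/(215959020/2971) = 2971/215959020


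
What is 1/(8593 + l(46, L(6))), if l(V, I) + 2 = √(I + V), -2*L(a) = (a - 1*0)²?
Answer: 8591/73805253 - 2*√7/73805253 ≈ 0.00011633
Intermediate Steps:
L(a) = -a²/2 (L(a) = -(a - 1*0)²/2 = -(a + 0)²/2 = -a²/2)
l(V, I) = -2 + √(I + V)
1/(8593 + l(46, L(6))) = 1/(8593 + (-2 + √(-½*6² + 46))) = 1/(8593 + (-2 + √(-½*36 + 46))) = 1/(8593 + (-2 + √(-18 + 46))) = 1/(8593 + (-2 + √28)) = 1/(8593 + (-2 + 2*√7)) = 1/(8591 + 2*√7)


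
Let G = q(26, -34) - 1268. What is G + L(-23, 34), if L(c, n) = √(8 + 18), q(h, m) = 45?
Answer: -1223 + √26 ≈ -1217.9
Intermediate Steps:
L(c, n) = √26
G = -1223 (G = 45 - 1268 = -1223)
G + L(-23, 34) = -1223 + √26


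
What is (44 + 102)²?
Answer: 21316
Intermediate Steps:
(44 + 102)² = 146² = 21316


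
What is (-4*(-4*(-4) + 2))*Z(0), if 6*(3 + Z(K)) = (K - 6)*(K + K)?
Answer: 216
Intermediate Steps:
Z(K) = -3 + K*(-6 + K)/3 (Z(K) = -3 + ((K - 6)*(K + K))/6 = -3 + ((-6 + K)*(2*K))/6 = -3 + (2*K*(-6 + K))/6 = -3 + K*(-6 + K)/3)
(-4*(-4*(-4) + 2))*Z(0) = (-4*(-4*(-4) + 2))*(-3 - 2*0 + (1/3)*0**2) = (-4*(16 + 2))*(-3 + 0 + (1/3)*0) = (-4*18)*(-3 + 0 + 0) = -72*(-3) = 216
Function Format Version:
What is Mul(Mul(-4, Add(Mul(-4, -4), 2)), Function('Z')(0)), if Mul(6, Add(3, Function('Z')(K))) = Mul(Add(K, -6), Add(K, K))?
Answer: 216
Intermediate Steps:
Function('Z')(K) = Add(-3, Mul(Rational(1, 3), K, Add(-6, K))) (Function('Z')(K) = Add(-3, Mul(Rational(1, 6), Mul(Add(K, -6), Add(K, K)))) = Add(-3, Mul(Rational(1, 6), Mul(Add(-6, K), Mul(2, K)))) = Add(-3, Mul(Rational(1, 6), Mul(2, K, Add(-6, K)))) = Add(-3, Mul(Rational(1, 3), K, Add(-6, K))))
Mul(Mul(-4, Add(Mul(-4, -4), 2)), Function('Z')(0)) = Mul(Mul(-4, Add(Mul(-4, -4), 2)), Add(-3, Mul(-2, 0), Mul(Rational(1, 3), Pow(0, 2)))) = Mul(Mul(-4, Add(16, 2)), Add(-3, 0, Mul(Rational(1, 3), 0))) = Mul(Mul(-4, 18), Add(-3, 0, 0)) = Mul(-72, -3) = 216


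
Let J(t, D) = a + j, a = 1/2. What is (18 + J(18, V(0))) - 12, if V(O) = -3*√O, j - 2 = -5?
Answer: 7/2 ≈ 3.5000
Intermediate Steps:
j = -3 (j = 2 - 5 = -3)
a = ½ (a = 1*(½) = ½ ≈ 0.50000)
J(t, D) = -5/2 (J(t, D) = ½ - 3 = -5/2)
(18 + J(18, V(0))) - 12 = (18 - 5/2) - 12 = 31/2 - 12 = 7/2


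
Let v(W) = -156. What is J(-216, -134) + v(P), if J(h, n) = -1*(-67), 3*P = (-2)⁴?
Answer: -89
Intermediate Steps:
P = 16/3 (P = (⅓)*(-2)⁴ = (⅓)*16 = 16/3 ≈ 5.3333)
J(h, n) = 67
J(-216, -134) + v(P) = 67 - 156 = -89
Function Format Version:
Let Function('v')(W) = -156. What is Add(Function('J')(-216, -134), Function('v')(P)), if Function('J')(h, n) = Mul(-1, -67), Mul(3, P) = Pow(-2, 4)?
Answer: -89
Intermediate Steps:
P = Rational(16, 3) (P = Mul(Rational(1, 3), Pow(-2, 4)) = Mul(Rational(1, 3), 16) = Rational(16, 3) ≈ 5.3333)
Function('J')(h, n) = 67
Add(Function('J')(-216, -134), Function('v')(P)) = Add(67, -156) = -89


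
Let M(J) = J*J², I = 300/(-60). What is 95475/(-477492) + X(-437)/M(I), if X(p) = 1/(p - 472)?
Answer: -3615956461/18085009500 ≈ -0.19994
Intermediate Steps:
I = -5 (I = 300*(-1/60) = -5)
X(p) = 1/(-472 + p)
M(J) = J³
95475/(-477492) + X(-437)/M(I) = 95475/(-477492) + 1/((-472 - 437)*((-5)³)) = 95475*(-1/477492) + 1/(-909*(-125)) = -31825/159164 - 1/909*(-1/125) = -31825/159164 + 1/113625 = -3615956461/18085009500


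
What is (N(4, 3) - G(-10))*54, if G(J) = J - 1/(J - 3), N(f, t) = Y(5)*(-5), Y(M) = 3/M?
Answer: 4860/13 ≈ 373.85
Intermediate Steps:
N(f, t) = -3 (N(f, t) = (3/5)*(-5) = (3*(⅕))*(-5) = (⅗)*(-5) = -3)
G(J) = J - 1/(-3 + J)
(N(4, 3) - G(-10))*54 = (-3 - (-1 + (-10)² - 3*(-10))/(-3 - 10))*54 = (-3 - (-1 + 100 + 30)/(-13))*54 = (-3 - (-1)*129/13)*54 = (-3 - 1*(-129/13))*54 = (-3 + 129/13)*54 = (90/13)*54 = 4860/13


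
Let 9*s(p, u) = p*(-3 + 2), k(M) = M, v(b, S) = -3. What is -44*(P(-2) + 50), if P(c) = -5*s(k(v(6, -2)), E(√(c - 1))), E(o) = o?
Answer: -6380/3 ≈ -2126.7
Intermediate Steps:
s(p, u) = -p/9 (s(p, u) = (p*(-3 + 2))/9 = (p*(-1))/9 = (-p)/9 = -p/9)
P(c) = -5/3 (P(c) = -(-5)*(-3)/9 = -5*⅓ = -5/3)
-44*(P(-2) + 50) = -44*(-5/3 + 50) = -44*145/3 = -6380/3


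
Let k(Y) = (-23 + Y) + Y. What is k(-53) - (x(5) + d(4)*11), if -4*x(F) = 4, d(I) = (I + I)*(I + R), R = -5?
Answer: -40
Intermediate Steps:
d(I) = 2*I*(-5 + I) (d(I) = (I + I)*(I - 5) = (2*I)*(-5 + I) = 2*I*(-5 + I))
x(F) = -1 (x(F) = -¼*4 = -1)
k(Y) = -23 + 2*Y
k(-53) - (x(5) + d(4)*11) = (-23 + 2*(-53)) - (-1 + (2*4*(-5 + 4))*11) = (-23 - 106) - (-1 + (2*4*(-1))*11) = -129 - (-1 - 8*11) = -129 - (-1 - 88) = -129 - 1*(-89) = -129 + 89 = -40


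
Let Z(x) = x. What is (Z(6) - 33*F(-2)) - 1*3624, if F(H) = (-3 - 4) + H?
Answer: -3321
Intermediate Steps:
F(H) = -7 + H
(Z(6) - 33*F(-2)) - 1*3624 = (6 - 33*(-7 - 2)) - 1*3624 = (6 - 33*(-9)) - 3624 = (6 + 297) - 3624 = 303 - 3624 = -3321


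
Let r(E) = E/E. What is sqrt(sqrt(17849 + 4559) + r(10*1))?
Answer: sqrt(1 + 2*sqrt(5602)) ≈ 12.276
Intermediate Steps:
r(E) = 1
sqrt(sqrt(17849 + 4559) + r(10*1)) = sqrt(sqrt(17849 + 4559) + 1) = sqrt(sqrt(22408) + 1) = sqrt(2*sqrt(5602) + 1) = sqrt(1 + 2*sqrt(5602))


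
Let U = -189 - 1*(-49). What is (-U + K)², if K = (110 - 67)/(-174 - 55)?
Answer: 1025088289/52441 ≈ 19547.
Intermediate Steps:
U = -140 (U = -189 + 49 = -140)
K = -43/229 (K = 43/(-229) = 43*(-1/229) = -43/229 ≈ -0.18777)
(-U + K)² = (-1*(-140) - 43/229)² = (140 - 43/229)² = (32017/229)² = 1025088289/52441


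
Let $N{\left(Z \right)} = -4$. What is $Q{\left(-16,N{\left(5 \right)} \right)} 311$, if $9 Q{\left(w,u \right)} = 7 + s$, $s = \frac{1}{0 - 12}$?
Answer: $\frac{25813}{108} \approx 239.01$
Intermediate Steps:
$s = - \frac{1}{12}$ ($s = \frac{1}{-12} = - \frac{1}{12} \approx -0.083333$)
$Q{\left(w,u \right)} = \frac{83}{108}$ ($Q{\left(w,u \right)} = \frac{7 - \frac{1}{12}}{9} = \frac{1}{9} \cdot \frac{83}{12} = \frac{83}{108}$)
$Q{\left(-16,N{\left(5 \right)} \right)} 311 = \frac{83}{108} \cdot 311 = \frac{25813}{108}$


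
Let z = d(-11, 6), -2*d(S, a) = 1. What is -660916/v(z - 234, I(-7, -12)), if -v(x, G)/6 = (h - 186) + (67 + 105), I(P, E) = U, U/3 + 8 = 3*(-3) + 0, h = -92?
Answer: -165229/159 ≈ -1039.2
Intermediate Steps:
d(S, a) = -1/2 (d(S, a) = -1/2*1 = -1/2)
z = -1/2 ≈ -0.50000
U = -51 (U = -24 + 3*(3*(-3) + 0) = -24 + 3*(-9 + 0) = -24 + 3*(-9) = -24 - 27 = -51)
I(P, E) = -51
v(x, G) = 636 (v(x, G) = -6*((-92 - 186) + (67 + 105)) = -6*(-278 + 172) = -6*(-106) = 636)
-660916/v(z - 234, I(-7, -12)) = -660916/636 = -660916*1/636 = -165229/159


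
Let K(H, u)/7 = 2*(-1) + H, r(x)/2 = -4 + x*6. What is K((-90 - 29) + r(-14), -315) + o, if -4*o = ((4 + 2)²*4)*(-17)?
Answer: -1467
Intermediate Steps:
r(x) = -8 + 12*x (r(x) = 2*(-4 + x*6) = 2*(-4 + 6*x) = -8 + 12*x)
K(H, u) = -14 + 7*H (K(H, u) = 7*(2*(-1) + H) = 7*(-2 + H) = -14 + 7*H)
o = 612 (o = -(4 + 2)²*4*(-17)/4 = -6²*4*(-17)/4 = -36*4*(-17)/4 = -36*(-17) = -¼*(-2448) = 612)
K((-90 - 29) + r(-14), -315) + o = (-14 + 7*((-90 - 29) + (-8 + 12*(-14)))) + 612 = (-14 + 7*(-119 + (-8 - 168))) + 612 = (-14 + 7*(-119 - 176)) + 612 = (-14 + 7*(-295)) + 612 = (-14 - 2065) + 612 = -2079 + 612 = -1467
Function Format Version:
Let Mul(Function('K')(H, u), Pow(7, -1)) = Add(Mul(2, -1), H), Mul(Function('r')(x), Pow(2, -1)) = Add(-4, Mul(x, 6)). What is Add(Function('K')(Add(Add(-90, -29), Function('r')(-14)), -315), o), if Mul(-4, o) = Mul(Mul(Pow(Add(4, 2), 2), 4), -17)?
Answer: -1467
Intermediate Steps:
Function('r')(x) = Add(-8, Mul(12, x)) (Function('r')(x) = Mul(2, Add(-4, Mul(x, 6))) = Mul(2, Add(-4, Mul(6, x))) = Add(-8, Mul(12, x)))
Function('K')(H, u) = Add(-14, Mul(7, H)) (Function('K')(H, u) = Mul(7, Add(Mul(2, -1), H)) = Mul(7, Add(-2, H)) = Add(-14, Mul(7, H)))
o = 612 (o = Mul(Rational(-1, 4), Mul(Mul(Pow(Add(4, 2), 2), 4), -17)) = Mul(Rational(-1, 4), Mul(Mul(Pow(6, 2), 4), -17)) = Mul(Rational(-1, 4), Mul(Mul(36, 4), -17)) = Mul(Rational(-1, 4), Mul(144, -17)) = Mul(Rational(-1, 4), -2448) = 612)
Add(Function('K')(Add(Add(-90, -29), Function('r')(-14)), -315), o) = Add(Add(-14, Mul(7, Add(Add(-90, -29), Add(-8, Mul(12, -14))))), 612) = Add(Add(-14, Mul(7, Add(-119, Add(-8, -168)))), 612) = Add(Add(-14, Mul(7, Add(-119, -176))), 612) = Add(Add(-14, Mul(7, -295)), 612) = Add(Add(-14, -2065), 612) = Add(-2079, 612) = -1467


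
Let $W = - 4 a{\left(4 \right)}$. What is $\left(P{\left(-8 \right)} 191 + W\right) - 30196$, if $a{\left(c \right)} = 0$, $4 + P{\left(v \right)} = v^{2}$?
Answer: $-18736$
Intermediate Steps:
$P{\left(v \right)} = -4 + v^{2}$
$W = 0$ ($W = \left(-4\right) 0 = 0$)
$\left(P{\left(-8 \right)} 191 + W\right) - 30196 = \left(\left(-4 + \left(-8\right)^{2}\right) 191 + 0\right) - 30196 = \left(\left(-4 + 64\right) 191 + 0\right) - 30196 = \left(60 \cdot 191 + 0\right) - 30196 = \left(11460 + 0\right) - 30196 = 11460 - 30196 = -18736$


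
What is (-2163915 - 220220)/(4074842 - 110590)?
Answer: -2384135/3964252 ≈ -0.60141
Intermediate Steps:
(-2163915 - 220220)/(4074842 - 110590) = -2384135/3964252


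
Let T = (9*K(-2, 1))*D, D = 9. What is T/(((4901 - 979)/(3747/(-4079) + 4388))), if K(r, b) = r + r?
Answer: -2898974610/7998919 ≈ -362.42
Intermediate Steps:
K(r, b) = 2*r
T = -324 (T = (9*(2*(-2)))*9 = (9*(-4))*9 = -36*9 = -324)
T/(((4901 - 979)/(3747/(-4079) + 4388))) = -324*(3747/(-4079) + 4388)/(4901 - 979) = -324/(3922/(3747*(-1/4079) + 4388)) = -324/(3922/(-3747/4079 + 4388)) = -324/(3922/(17894905/4079)) = -324/(3922*(4079/17894905)) = -324/15997838/17894905 = -324*17894905/15997838 = -2898974610/7998919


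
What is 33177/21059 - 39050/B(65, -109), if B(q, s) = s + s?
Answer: 414793268/2295431 ≈ 180.70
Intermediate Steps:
B(q, s) = 2*s
33177/21059 - 39050/B(65, -109) = 33177/21059 - 39050/(2*(-109)) = 33177*(1/21059) - 39050/(-218) = 33177/21059 - 39050*(-1/218) = 33177/21059 + 19525/109 = 414793268/2295431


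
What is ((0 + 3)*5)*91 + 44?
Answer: 1409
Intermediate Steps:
((0 + 3)*5)*91 + 44 = (3*5)*91 + 44 = 15*91 + 44 = 1365 + 44 = 1409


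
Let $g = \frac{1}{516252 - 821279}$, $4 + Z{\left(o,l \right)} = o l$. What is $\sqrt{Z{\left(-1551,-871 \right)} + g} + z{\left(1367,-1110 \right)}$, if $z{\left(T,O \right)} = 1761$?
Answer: $1761 + \frac{3 \sqrt{13965700501389274}}{305027} \approx 2923.3$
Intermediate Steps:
$Z{\left(o,l \right)} = -4 + l o$ ($Z{\left(o,l \right)} = -4 + o l = -4 + l o$)
$g = - \frac{1}{305027}$ ($g = \frac{1}{-305027} = - \frac{1}{305027} \approx -3.2784 \cdot 10^{-6}$)
$\sqrt{Z{\left(-1551,-871 \right)} + g} + z{\left(1367,-1110 \right)} = \sqrt{\left(-4 - -1350921\right) - \frac{1}{305027}} + 1761 = \sqrt{\left(-4 + 1350921\right) - \frac{1}{305027}} + 1761 = \sqrt{1350917 - \frac{1}{305027}} + 1761 = \sqrt{\frac{412066159758}{305027}} + 1761 = \frac{3 \sqrt{13965700501389274}}{305027} + 1761 = 1761 + \frac{3 \sqrt{13965700501389274}}{305027}$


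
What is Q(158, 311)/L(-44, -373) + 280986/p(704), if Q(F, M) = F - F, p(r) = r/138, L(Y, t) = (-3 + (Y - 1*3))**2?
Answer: 9694017/176 ≈ 55080.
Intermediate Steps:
L(Y, t) = (-6 + Y)**2 (L(Y, t) = (-3 + (Y - 3))**2 = (-3 + (-3 + Y))**2 = (-6 + Y)**2)
p(r) = r/138 (p(r) = r*(1/138) = r/138)
Q(F, M) = 0
Q(158, 311)/L(-44, -373) + 280986/p(704) = 0/((-6 - 44)**2) + 280986/(((1/138)*704)) = 0/((-50)**2) + 280986/(352/69) = 0/2500 + 280986*(69/352) = 0*(1/2500) + 9694017/176 = 0 + 9694017/176 = 9694017/176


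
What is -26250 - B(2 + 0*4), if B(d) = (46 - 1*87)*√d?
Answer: -26250 + 41*√2 ≈ -26192.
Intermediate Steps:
B(d) = -41*√d (B(d) = (46 - 87)*√d = -41*√d)
-26250 - B(2 + 0*4) = -26250 - (-41)*√(2 + 0*4) = -26250 - (-41)*√(2 + 0) = -26250 - (-41)*√2 = -26250 + 41*√2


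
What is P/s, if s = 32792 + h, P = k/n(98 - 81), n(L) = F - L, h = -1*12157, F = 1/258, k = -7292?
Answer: 1881336/90484475 ≈ 0.020792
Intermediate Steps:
F = 1/258 ≈ 0.0038760
h = -12157
n(L) = 1/258 - L
P = 1881336/4385 (P = -7292/(1/258 - (98 - 81)) = -7292/(1/258 - 1*17) = -7292/(1/258 - 17) = -7292/(-4385/258) = -7292*(-258/4385) = 1881336/4385 ≈ 429.04)
s = 20635 (s = 32792 - 12157 = 20635)
P/s = (1881336/4385)/20635 = (1881336/4385)*(1/20635) = 1881336/90484475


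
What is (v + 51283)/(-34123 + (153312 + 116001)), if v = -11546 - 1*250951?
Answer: -105607/117595 ≈ -0.89806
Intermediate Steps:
v = -262497 (v = -11546 - 250951 = -262497)
(v + 51283)/(-34123 + (153312 + 116001)) = (-262497 + 51283)/(-34123 + (153312 + 116001)) = -211214/(-34123 + 269313) = -211214/235190 = -211214*1/235190 = -105607/117595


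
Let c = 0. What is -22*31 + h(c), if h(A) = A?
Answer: -682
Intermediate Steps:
-22*31 + h(c) = -22*31 + 0 = -682 + 0 = -682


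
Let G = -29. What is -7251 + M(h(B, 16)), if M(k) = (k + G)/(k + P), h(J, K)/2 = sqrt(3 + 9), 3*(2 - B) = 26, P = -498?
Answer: -299652427/41326 - 469*sqrt(3)/61989 ≈ -7251.0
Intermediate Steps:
B = -20/3 (B = 2 - 1/3*26 = 2 - 26/3 = -20/3 ≈ -6.6667)
h(J, K) = 4*sqrt(3) (h(J, K) = 2*sqrt(3 + 9) = 2*sqrt(12) = 2*(2*sqrt(3)) = 4*sqrt(3))
M(k) = (-29 + k)/(-498 + k) (M(k) = (k - 29)/(k - 498) = (-29 + k)/(-498 + k))
-7251 + M(h(B, 16)) = -7251 + (-29 + 4*sqrt(3))/(-498 + 4*sqrt(3))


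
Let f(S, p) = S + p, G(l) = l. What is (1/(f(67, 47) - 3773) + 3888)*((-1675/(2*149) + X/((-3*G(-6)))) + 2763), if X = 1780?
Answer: 108979892643601/9813438 ≈ 1.1105e+7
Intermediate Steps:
(1/(f(67, 47) - 3773) + 3888)*((-1675/(2*149) + X/((-3*G(-6)))) + 2763) = (1/((67 + 47) - 3773) + 3888)*((-1675/(2*149) + 1780/((-3*(-6)))) + 2763) = (1/(114 - 3773) + 3888)*((-1675/298 + 1780/18) + 2763) = (1/(-3659) + 3888)*((-1675*1/298 + 1780*(1/18)) + 2763) = (-1/3659 + 3888)*((-1675/298 + 890/9) + 2763) = 14226191*(250145/2682 + 2763)/3659 = (14226191/3659)*(7660511/2682) = 108979892643601/9813438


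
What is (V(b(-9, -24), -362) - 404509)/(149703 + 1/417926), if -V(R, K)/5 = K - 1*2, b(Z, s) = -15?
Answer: -168294203014/62564775979 ≈ -2.6899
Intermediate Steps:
V(R, K) = 10 - 5*K (V(R, K) = -5*(K - 1*2) = -5*(K - 2) = -5*(-2 + K) = 10 - 5*K)
(V(b(-9, -24), -362) - 404509)/(149703 + 1/417926) = ((10 - 5*(-362)) - 404509)/(149703 + 1/417926) = ((10 + 1810) - 404509)/(149703 + 1/417926) = (1820 - 404509)/(62564775979/417926) = -402689*417926/62564775979 = -168294203014/62564775979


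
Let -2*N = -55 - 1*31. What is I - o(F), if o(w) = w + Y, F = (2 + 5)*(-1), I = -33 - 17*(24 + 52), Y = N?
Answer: -1361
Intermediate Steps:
N = 43 (N = -(-55 - 1*31)/2 = -(-55 - 31)/2 = -½*(-86) = 43)
Y = 43
I = -1325 (I = -33 - 17*76 = -33 - 1292 = -1325)
F = -7 (F = 7*(-1) = -7)
o(w) = 43 + w (o(w) = w + 43 = 43 + w)
I - o(F) = -1325 - (43 - 7) = -1325 - 1*36 = -1325 - 36 = -1361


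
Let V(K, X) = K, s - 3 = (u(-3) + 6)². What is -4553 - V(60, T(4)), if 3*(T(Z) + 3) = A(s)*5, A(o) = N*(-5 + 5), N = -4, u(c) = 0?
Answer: -4613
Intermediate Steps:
s = 39 (s = 3 + (0 + 6)² = 3 + 6² = 3 + 36 = 39)
A(o) = 0 (A(o) = -4*(-5 + 5) = -4*0 = 0)
T(Z) = -3 (T(Z) = -3 + (0*5)/3 = -3 + (⅓)*0 = -3 + 0 = -3)
-4553 - V(60, T(4)) = -4553 - 1*60 = -4553 - 60 = -4613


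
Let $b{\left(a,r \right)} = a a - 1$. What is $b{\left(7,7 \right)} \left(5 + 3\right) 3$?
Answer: $1152$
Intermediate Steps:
$b{\left(a,r \right)} = -1 + a^{2}$ ($b{\left(a,r \right)} = a^{2} - 1 = -1 + a^{2}$)
$b{\left(7,7 \right)} \left(5 + 3\right) 3 = \left(-1 + 7^{2}\right) \left(5 + 3\right) 3 = \left(-1 + 49\right) 8 \cdot 3 = 48 \cdot 8 \cdot 3 = 384 \cdot 3 = 1152$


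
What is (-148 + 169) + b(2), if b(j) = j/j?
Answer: 22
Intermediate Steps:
b(j) = 1
(-148 + 169) + b(2) = (-148 + 169) + 1 = 21 + 1 = 22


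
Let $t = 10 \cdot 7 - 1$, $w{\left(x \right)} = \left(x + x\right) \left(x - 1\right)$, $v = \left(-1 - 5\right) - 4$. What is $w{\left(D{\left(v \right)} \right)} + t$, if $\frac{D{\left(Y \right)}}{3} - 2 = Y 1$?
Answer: $1269$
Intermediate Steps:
$v = -10$ ($v = -6 - 4 = -10$)
$D{\left(Y \right)} = 6 + 3 Y$ ($D{\left(Y \right)} = 6 + 3 Y 1 = 6 + 3 Y$)
$w{\left(x \right)} = 2 x \left(-1 + x\right)$
$t = 69$ ($t = 70 - 1 = 69$)
$w{\left(D{\left(v \right)} \right)} + t = 2 \left(6 + 3 \left(-10\right)\right) \left(-1 + \left(6 + 3 \left(-10\right)\right)\right) + 69 = 2 \left(6 - 30\right) \left(-1 + \left(6 - 30\right)\right) + 69 = 2 \left(-24\right) \left(-1 - 24\right) + 69 = 2 \left(-24\right) \left(-25\right) + 69 = 1200 + 69 = 1269$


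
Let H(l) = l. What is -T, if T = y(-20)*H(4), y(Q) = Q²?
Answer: -1600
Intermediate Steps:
T = 1600 (T = (-20)²*4 = 400*4 = 1600)
-T = -1*1600 = -1600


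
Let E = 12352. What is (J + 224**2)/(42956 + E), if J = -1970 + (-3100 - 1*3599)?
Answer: 41507/55308 ≈ 0.75047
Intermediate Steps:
J = -8669 (J = -1970 + (-3100 - 3599) = -1970 - 6699 = -8669)
(J + 224**2)/(42956 + E) = (-8669 + 224**2)/(42956 + 12352) = (-8669 + 50176)/55308 = 41507*(1/55308) = 41507/55308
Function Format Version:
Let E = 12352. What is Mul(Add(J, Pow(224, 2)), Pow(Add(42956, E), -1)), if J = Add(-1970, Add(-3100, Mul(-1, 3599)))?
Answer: Rational(41507, 55308) ≈ 0.75047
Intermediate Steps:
J = -8669 (J = Add(-1970, Add(-3100, -3599)) = Add(-1970, -6699) = -8669)
Mul(Add(J, Pow(224, 2)), Pow(Add(42956, E), -1)) = Mul(Add(-8669, Pow(224, 2)), Pow(Add(42956, 12352), -1)) = Mul(Add(-8669, 50176), Pow(55308, -1)) = Mul(41507, Rational(1, 55308)) = Rational(41507, 55308)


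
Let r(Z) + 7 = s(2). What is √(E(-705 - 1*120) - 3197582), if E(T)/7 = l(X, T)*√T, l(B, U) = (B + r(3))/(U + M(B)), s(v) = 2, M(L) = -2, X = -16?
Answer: √(-2186919059678 + 607845*I*√33)/827 ≈ 0.0014276 + 1788.2*I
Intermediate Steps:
r(Z) = -5 (r(Z) = -7 + 2 = -5)
l(B, U) = (-5 + B)/(-2 + U) (l(B, U) = (B - 5)/(U - 2) = (-5 + B)/(-2 + U))
E(T) = -147*√T/(-2 + T) (E(T) = 7*(((-5 - 16)/(-2 + T))*√T) = 7*((-21/(-2 + T))*√T) = 7*(-21*√T/(-2 + T)) = -147*√T/(-2 + T))
√(E(-705 - 1*120) - 3197582) = √(-147*√(-705 - 1*120)/(-2 + (-705 - 1*120)) - 3197582) = √(-147*√(-705 - 120)/(-2 + (-705 - 120)) - 3197582) = √(-147*√(-825)/(-2 - 825) - 3197582) = √(-147*5*I*√33/(-827) - 3197582) = √(-147*5*I*√33*(-1/827) - 3197582) = √(735*I*√33/827 - 3197582) = √(-3197582 + 735*I*√33/827)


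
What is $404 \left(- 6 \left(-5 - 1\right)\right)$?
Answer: $14544$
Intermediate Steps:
$404 \left(- 6 \left(-5 - 1\right)\right) = 404 \left(\left(-6\right) \left(-6\right)\right) = 404 \cdot 36 = 14544$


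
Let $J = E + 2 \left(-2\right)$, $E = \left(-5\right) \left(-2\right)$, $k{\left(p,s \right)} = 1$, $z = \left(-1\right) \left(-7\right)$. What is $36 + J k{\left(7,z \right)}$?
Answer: $42$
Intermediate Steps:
$z = 7$
$E = 10$
$J = 6$ ($J = 10 + 2 \left(-2\right) = 10 - 4 = 6$)
$36 + J k{\left(7,z \right)} = 36 + 6 \cdot 1 = 36 + 6 = 42$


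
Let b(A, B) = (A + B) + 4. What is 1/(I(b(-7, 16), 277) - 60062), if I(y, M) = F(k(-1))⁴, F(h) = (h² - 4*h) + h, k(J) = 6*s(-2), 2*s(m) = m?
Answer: 1/8442994 ≈ 1.1844e-7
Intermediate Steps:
s(m) = m/2
k(J) = -6 (k(J) = 6*((½)*(-2)) = 6*(-1) = -6)
F(h) = h² - 3*h
b(A, B) = 4 + A + B
I(y, M) = 8503056 (I(y, M) = (-6*(-3 - 6))⁴ = (-6*(-9))⁴ = 54⁴ = 8503056)
1/(I(b(-7, 16), 277) - 60062) = 1/(8503056 - 60062) = 1/8442994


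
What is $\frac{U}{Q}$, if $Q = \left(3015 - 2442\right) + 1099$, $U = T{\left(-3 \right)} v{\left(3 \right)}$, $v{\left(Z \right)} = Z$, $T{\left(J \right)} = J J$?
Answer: $\frac{27}{1672} \approx 0.016148$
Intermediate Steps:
$T{\left(J \right)} = J^{2}$
$U = 27$ ($U = \left(-3\right)^{2} \cdot 3 = 9 \cdot 3 = 27$)
$Q = 1672$ ($Q = 573 + 1099 = 1672$)
$\frac{U}{Q} = \frac{27}{1672}$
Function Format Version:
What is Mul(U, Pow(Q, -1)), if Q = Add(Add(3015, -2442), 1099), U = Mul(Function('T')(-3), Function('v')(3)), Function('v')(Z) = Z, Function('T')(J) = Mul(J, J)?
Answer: Rational(27, 1672) ≈ 0.016148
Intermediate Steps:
Function('T')(J) = Pow(J, 2)
U = 27 (U = Mul(Pow(-3, 2), 3) = Mul(9, 3) = 27)
Q = 1672 (Q = Add(573, 1099) = 1672)
Mul(U, Pow(Q, -1)) = Mul(27, Pow(1672, -1)) = Mul(27, Rational(1, 1672)) = Rational(27, 1672)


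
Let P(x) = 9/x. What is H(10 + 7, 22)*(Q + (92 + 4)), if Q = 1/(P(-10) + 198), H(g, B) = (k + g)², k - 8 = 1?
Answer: 127916776/1971 ≈ 64899.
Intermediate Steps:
k = 9 (k = 8 + 1 = 9)
H(g, B) = (9 + g)²
Q = 10/1971 (Q = 1/(9/(-10) + 198) = 1/(9*(-⅒) + 198) = 1/(-9/10 + 198) = 1/(1971/10) = 10/1971 ≈ 0.0050736)
H(10 + 7, 22)*(Q + (92 + 4)) = (9 + (10 + 7))²*(10/1971 + (92 + 4)) = (9 + 17)²*(10/1971 + 96) = 26²*(189226/1971) = 676*(189226/1971) = 127916776/1971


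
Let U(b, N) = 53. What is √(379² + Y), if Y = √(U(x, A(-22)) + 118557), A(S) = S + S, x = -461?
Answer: √(143641 + √118610) ≈ 379.45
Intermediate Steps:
A(S) = 2*S
Y = √118610 (Y = √(53 + 118557) = √118610 ≈ 344.40)
√(379² + Y) = √(379² + √118610) = √(143641 + √118610)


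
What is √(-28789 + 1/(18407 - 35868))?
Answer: I*√8777378070530/17461 ≈ 169.67*I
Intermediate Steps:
√(-28789 + 1/(18407 - 35868)) = √(-28789 + 1/(-17461)) = √(-28789 - 1/17461) = √(-502684730/17461) = I*√8777378070530/17461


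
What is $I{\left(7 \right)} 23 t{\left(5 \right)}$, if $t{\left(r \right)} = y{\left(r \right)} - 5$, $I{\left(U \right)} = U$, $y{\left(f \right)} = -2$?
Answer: $-1127$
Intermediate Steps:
$t{\left(r \right)} = -7$ ($t{\left(r \right)} = -2 - 5 = -7$)
$I{\left(7 \right)} 23 t{\left(5 \right)} = 7 \cdot 23 \left(-7\right) = 161 \left(-7\right) = -1127$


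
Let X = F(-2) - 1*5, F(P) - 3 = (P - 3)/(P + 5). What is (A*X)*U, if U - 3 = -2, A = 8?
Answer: -88/3 ≈ -29.333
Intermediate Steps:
F(P) = 3 + (-3 + P)/(5 + P) (F(P) = 3 + (P - 3)/(P + 5) = 3 + (-3 + P)/(5 + P))
U = 1 (U = 3 - 2 = 1)
X = -11/3 (X = 4*(3 - 2)/(5 - 2) - 1*5 = 4*1/3 - 5 = 4*(⅓)*1 - 5 = 4/3 - 5 = -11/3 ≈ -3.6667)
(A*X)*U = (8*(-11/3))*1 = -88/3*1 = -88/3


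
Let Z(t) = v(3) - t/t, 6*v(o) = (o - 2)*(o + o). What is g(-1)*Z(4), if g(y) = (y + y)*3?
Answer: 0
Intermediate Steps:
v(o) = o*(-2 + o)/3 (v(o) = ((o - 2)*(o + o))/6 = ((-2 + o)*(2*o))/6 = (2*o*(-2 + o))/6 = o*(-2 + o)/3)
Z(t) = 0 (Z(t) = (⅓)*3*(-2 + 3) - t/t = (⅓)*3*1 - 1*1 = 1 - 1 = 0)
g(y) = 6*y (g(y) = (2*y)*3 = 6*y)
g(-1)*Z(4) = (6*(-1))*0 = -6*0 = 0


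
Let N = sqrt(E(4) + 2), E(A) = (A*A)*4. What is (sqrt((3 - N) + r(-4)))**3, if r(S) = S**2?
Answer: (19 - sqrt(66))**(3/2) ≈ 35.868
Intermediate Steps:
E(A) = 4*A**2 (E(A) = A**2*4 = 4*A**2)
N = sqrt(66) (N = sqrt(4*4**2 + 2) = sqrt(4*16 + 2) = sqrt(64 + 2) = sqrt(66) ≈ 8.1240)
(sqrt((3 - N) + r(-4)))**3 = (sqrt((3 - sqrt(66)) + (-4)**2))**3 = (sqrt((3 - sqrt(66)) + 16))**3 = (sqrt(19 - sqrt(66)))**3 = (19 - sqrt(66))**(3/2)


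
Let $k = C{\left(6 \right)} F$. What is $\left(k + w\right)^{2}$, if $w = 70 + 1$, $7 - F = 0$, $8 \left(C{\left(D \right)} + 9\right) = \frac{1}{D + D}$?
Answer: $\frac{600625}{9216} \approx 65.172$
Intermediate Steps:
$C{\left(D \right)} = -9 + \frac{1}{16 D}$ ($C{\left(D \right)} = -9 + \frac{1}{8 \left(D + D\right)} = -9 + \frac{1}{8 \cdot 2 D} = -9 + \frac{\frac{1}{2} \frac{1}{D}}{8} = -9 + \frac{1}{16 D}$)
$F = 7$ ($F = 7 - 0 = 7 + 0 = 7$)
$w = 71$
$k = - \frac{6041}{96}$ ($k = \left(-9 + \frac{1}{16 \cdot 6}\right) 7 = \left(-9 + \frac{1}{16} \cdot \frac{1}{6}\right) 7 = \left(-9 + \frac{1}{96}\right) 7 = \left(- \frac{863}{96}\right) 7 = - \frac{6041}{96} \approx -62.927$)
$\left(k + w\right)^{2} = \left(- \frac{6041}{96} + 71\right)^{2} = \left(\frac{775}{96}\right)^{2} = \frac{600625}{9216}$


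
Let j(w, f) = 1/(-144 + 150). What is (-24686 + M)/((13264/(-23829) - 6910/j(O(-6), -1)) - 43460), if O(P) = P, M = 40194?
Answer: -92385033/505892986 ≈ -0.18262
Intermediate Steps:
j(w, f) = 1/6
(-24686 + M)/((13264/(-23829) - 6910/j(O(-6), -1)) - 43460) = (-24686 + 40194)/((13264/(-23829) - 6910/1/6) - 43460) = 15508/((13264*(-1/23829) - 6910*6) - 43460) = 15508/((-13264/23829 - 41460) - 43460) = 15508/(-987963604/23829 - 43460) = 15508/(-2023571944/23829) = 15508*(-23829/2023571944) = -92385033/505892986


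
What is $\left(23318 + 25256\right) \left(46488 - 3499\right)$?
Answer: $2088147686$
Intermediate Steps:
$\left(23318 + 25256\right) \left(46488 - 3499\right) = 48574 \cdot 42989 = 2088147686$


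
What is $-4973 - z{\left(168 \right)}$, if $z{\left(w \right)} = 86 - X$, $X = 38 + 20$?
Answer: $-5001$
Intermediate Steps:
$X = 58$
$z{\left(w \right)} = 28$ ($z{\left(w \right)} = 86 - 58 = 28$)
$-4973 - z{\left(168 \right)} = -4973 - 28 = -5001$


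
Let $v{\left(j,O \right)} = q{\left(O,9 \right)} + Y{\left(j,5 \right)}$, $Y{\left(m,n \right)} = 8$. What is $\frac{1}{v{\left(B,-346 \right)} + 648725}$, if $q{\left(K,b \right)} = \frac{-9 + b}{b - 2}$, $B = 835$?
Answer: $\frac{1}{648733} \approx 1.5415 \cdot 10^{-6}$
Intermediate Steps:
$q{\left(K,b \right)} = \frac{-9 + b}{-2 + b}$
$v{\left(j,O \right)} = 8$ ($v{\left(j,O \right)} = \frac{-9 + 9}{-2 + 9} + 8 = \frac{1}{7} \cdot 0 + 8 = 0 + 8 = 8$)
$\frac{1}{v{\left(B,-346 \right)} + 648725} = \frac{1}{8 + 648725} = \frac{1}{648733}$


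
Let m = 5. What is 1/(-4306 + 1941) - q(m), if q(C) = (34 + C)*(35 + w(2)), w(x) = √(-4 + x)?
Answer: -3228226/2365 - 39*I*√2 ≈ -1365.0 - 55.154*I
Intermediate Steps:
q(C) = (34 + C)*(35 + I*√2) (q(C) = (34 + C)*(35 + √(-4 + 2)) = (34 + C)*(35 + √(-2)) = (34 + C)*(35 + I*√2))
1/(-4306 + 1941) - q(m) = 1/(-4306 + 1941) - (1190 + 35*5 + 34*I*√2 + I*5*√2) = 1/(-2365) - (1190 + 175 + 34*I*√2 + 5*I*√2) = -1/2365 - (1365 + 39*I*√2) = -1/2365 + (-1365 - 39*I*√2) = -3228226/2365 - 39*I*√2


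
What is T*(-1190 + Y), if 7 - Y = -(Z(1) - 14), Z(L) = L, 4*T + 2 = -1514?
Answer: 453284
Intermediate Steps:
T = -379 (T = -½ + (¼)*(-1514) = -½ - 757/2 = -379)
Y = -6 (Y = 7 - (-1)*(1 - 14) = 7 - (-1)*(-13) = 7 - 1*13 = 7 - 13 = -6)
T*(-1190 + Y) = -379*(-1190 - 6) = -379*(-1196) = 453284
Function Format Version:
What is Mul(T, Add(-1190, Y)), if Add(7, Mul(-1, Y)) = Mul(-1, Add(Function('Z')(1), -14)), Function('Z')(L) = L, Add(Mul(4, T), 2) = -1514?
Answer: 453284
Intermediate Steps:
T = -379 (T = Add(Rational(-1, 2), Mul(Rational(1, 4), -1514)) = Add(Rational(-1, 2), Rational(-757, 2)) = -379)
Y = -6 (Y = Add(7, Mul(-1, Mul(-1, Add(1, -14)))) = Add(7, Mul(-1, Mul(-1, -13))) = Add(7, Mul(-1, 13)) = Add(7, -13) = -6)
Mul(T, Add(-1190, Y)) = Mul(-379, Add(-1190, -6)) = Mul(-379, -1196) = 453284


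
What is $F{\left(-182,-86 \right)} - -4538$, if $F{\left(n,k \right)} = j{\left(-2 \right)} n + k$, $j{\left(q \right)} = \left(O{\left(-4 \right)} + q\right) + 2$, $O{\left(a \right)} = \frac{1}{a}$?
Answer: $\frac{8995}{2} \approx 4497.5$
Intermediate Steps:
$j{\left(q \right)} = \frac{7}{4} + q$ ($j{\left(q \right)} = \left(\frac{1}{-4} + q\right) + 2 = \left(- \frac{1}{4} + q\right) + 2 = \frac{7}{4} + q$)
$F{\left(n,k \right)} = k - \frac{n}{4}$ ($F{\left(n,k \right)} = \left(\frac{7}{4} - 2\right) n + k = - \frac{n}{4} + k = k - \frac{n}{4}$)
$F{\left(-182,-86 \right)} - -4538 = \left(-86 - - \frac{91}{2}\right) - -4538 = \left(-86 + \frac{91}{2}\right) + 4538 = - \frac{81}{2} + 4538 = \frac{8995}{2}$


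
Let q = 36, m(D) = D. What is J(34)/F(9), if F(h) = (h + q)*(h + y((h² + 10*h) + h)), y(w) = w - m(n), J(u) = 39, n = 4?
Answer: 13/2775 ≈ 0.0046847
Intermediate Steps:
y(w) = -4 + w (y(w) = w - 1*4 = w - 4 = -4 + w)
F(h) = (36 + h)*(-4 + h² + 12*h) (F(h) = (h + 36)*(h + (-4 + ((h² + 10*h) + h))) = (36 + h)*(h + (-4 + (h² + 11*h))) = (36 + h)*(h + (-4 + h² + 11*h)) = (36 + h)*(-4 + h² + 12*h))
J(34)/F(9) = 39/(-144 + 9³ + 48*9² + 428*9) = 39/(-144 + 729 + 48*81 + 3852) = 39/(-144 + 729 + 3888 + 3852) = 39/8325 = 39*(1/8325) = 13/2775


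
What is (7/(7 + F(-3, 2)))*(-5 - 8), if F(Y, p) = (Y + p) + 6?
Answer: -91/12 ≈ -7.5833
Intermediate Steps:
F(Y, p) = 6 + Y + p
(7/(7 + F(-3, 2)))*(-5 - 8) = (7/(7 + (6 - 3 + 2)))*(-5 - 8) = (7/(7 + 5))*(-13) = (7/12)*(-13) = -91/12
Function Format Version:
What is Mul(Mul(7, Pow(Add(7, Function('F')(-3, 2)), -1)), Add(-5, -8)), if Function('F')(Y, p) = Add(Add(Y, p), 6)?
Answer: Rational(-91, 12) ≈ -7.5833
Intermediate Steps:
Function('F')(Y, p) = Add(6, Y, p)
Mul(Mul(7, Pow(Add(7, Function('F')(-3, 2)), -1)), Add(-5, -8)) = Mul(Mul(7, Pow(Add(7, Add(6, -3, 2)), -1)), Add(-5, -8)) = Mul(Mul(7, Pow(Add(7, 5), -1)), -13) = Mul(Mul(7, Pow(12, -1)), -13) = Mul(Mul(7, Rational(1, 12)), -13) = Mul(Rational(7, 12), -13) = Rational(-91, 12)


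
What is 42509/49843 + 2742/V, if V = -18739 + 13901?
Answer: 34494518/120570217 ≈ 0.28609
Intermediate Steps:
V = -4838
42509/49843 + 2742/V = 42509/49843 + 2742/(-4838) = 42509*(1/49843) + 2742*(-1/4838) = 42509/49843 - 1371/2419 = 34494518/120570217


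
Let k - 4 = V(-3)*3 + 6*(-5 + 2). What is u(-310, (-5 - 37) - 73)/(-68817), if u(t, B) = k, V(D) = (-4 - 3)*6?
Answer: 20/9831 ≈ 0.0020344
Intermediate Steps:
V(D) = -42 (V(D) = -7*6 = -42)
k = -140 (k = 4 + (-42*3 + 6*(-5 + 2)) = 4 + (-126 + 6*(-3)) = 4 + (-126 - 18) = 4 - 144 = -140)
u(t, B) = -140
u(-310, (-5 - 37) - 73)/(-68817) = -140/(-68817) = -140*(-1/68817) = 20/9831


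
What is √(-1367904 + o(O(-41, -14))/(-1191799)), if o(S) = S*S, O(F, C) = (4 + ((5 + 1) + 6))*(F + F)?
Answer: 4*I*√121434511131650710/1191799 ≈ 1169.6*I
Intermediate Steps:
O(F, C) = 32*F (O(F, C) = (4 + (6 + 6))*(2*F) = (4 + 12)*(2*F) = 16*(2*F) = 32*F)
o(S) = S²
√(-1367904 + o(O(-41, -14))/(-1191799)) = √(-1367904 + (32*(-41))²/(-1191799)) = √(-1367904 + (-1312)²*(-1/1191799)) = √(-1367904 + 1721344*(-1/1191799)) = √(-1367904 - 1721344/1191799) = √(-1630268340640/1191799) = 4*I*√121434511131650710/1191799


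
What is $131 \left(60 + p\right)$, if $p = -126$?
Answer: $-8646$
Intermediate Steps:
$131 \left(60 + p\right) = 131 \left(60 - 126\right) = 131 \left(-66\right) = -8646$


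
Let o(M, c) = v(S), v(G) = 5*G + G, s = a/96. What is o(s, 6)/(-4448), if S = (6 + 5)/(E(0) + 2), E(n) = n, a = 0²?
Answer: -33/4448 ≈ -0.0074191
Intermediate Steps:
a = 0
s = 0 (s = 0/96 = 0*(1/96) = 0)
S = 11/2 (S = (6 + 5)/(0 + 2) = 11/2 ≈ 5.5000)
v(G) = 6*G
o(M, c) = 33 (o(M, c) = 6*(11/2) = 33)
o(s, 6)/(-4448) = 33/(-4448) = 33*(-1/4448) = -33/4448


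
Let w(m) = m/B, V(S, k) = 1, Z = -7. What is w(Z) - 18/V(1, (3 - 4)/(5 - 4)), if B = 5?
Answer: -97/5 ≈ -19.400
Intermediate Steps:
w(m) = m/5
w(Z) - 18/V(1, (3 - 4)/(5 - 4)) = (⅕)*(-7) - 18/1 = -7/5 + 1*(-18) = -7/5 - 18 = -97/5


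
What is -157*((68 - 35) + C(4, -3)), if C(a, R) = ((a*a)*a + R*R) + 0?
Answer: -16642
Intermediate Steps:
C(a, R) = R² + a³ (C(a, R) = (a²*a + R²) + 0 = (a³ + R²) + 0 = (R² + a³) + 0 = R² + a³)
-157*((68 - 35) + C(4, -3)) = -157*((68 - 35) + ((-3)² + 4³)) = -157*(33 + (9 + 64)) = -157*(33 + 73) = -157*106 = -16642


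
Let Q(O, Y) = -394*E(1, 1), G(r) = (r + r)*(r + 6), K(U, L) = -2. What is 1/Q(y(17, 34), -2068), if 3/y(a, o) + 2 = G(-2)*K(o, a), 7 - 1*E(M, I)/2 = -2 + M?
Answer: -1/6304 ≈ -0.00015863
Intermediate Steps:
E(M, I) = 18 - 2*M (E(M, I) = 14 - 2*(-2 + M) = 14 + (4 - 2*M) = 18 - 2*M)
G(r) = 2*r*(6 + r) (G(r) = (2*r)*(6 + r) = 2*r*(6 + r))
y(a, o) = ⅒ (y(a, o) = 3/(-2 + (2*(-2)*(6 - 2))*(-2)) = 3/(-2 + (2*(-2)*4)*(-2)) = 3/(-2 - 16*(-2)) = 3/(-2 + 32) = 3/30 = 3*(1/30) = ⅒)
Q(O, Y) = -6304 (Q(O, Y) = -394*(18 - 2*1) = -394*(18 - 2) = -394*16 = -6304)
1/Q(y(17, 34), -2068) = 1/(-6304) = -1/6304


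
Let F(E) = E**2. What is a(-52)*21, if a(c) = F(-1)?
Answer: 21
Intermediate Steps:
a(c) = 1 (a(c) = (-1)**2 = 1)
a(-52)*21 = 1*21 = 21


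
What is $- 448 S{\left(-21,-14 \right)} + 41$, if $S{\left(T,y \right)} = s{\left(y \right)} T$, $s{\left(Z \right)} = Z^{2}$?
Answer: $1844009$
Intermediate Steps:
$S{\left(T,y \right)} = T y^{2}$ ($S{\left(T,y \right)} = y^{2} T = T y^{2}$)
$- 448 S{\left(-21,-14 \right)} + 41 = - 448 \left(- 21 \left(-14\right)^{2}\right) + 41 = - 448 \left(\left(-21\right) 196\right) + 41 = \left(-448\right) \left(-4116\right) + 41 = 1843968 + 41 = 1844009$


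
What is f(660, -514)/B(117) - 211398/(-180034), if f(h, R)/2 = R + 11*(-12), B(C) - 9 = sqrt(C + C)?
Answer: 6946991/90017 - 76*sqrt(26)/3 ≈ -52.001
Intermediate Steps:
B(C) = 9 + sqrt(2)*sqrt(C) (B(C) = 9 + sqrt(C + C) = 9 + sqrt(2*C) = 9 + sqrt(2)*sqrt(C))
f(h, R) = -264 + 2*R (f(h, R) = 2*(R + 11*(-12)) = 2*(R - 132) = 2*(-132 + R) = -264 + 2*R)
f(660, -514)/B(117) - 211398/(-180034) = (-264 + 2*(-514))/(9 + sqrt(2)*sqrt(117)) - 211398/(-180034) = (-264 - 1028)/(9 + sqrt(2)*(3*sqrt(13))) - 211398*(-1/180034) = -1292/(9 + 3*sqrt(26)) + 105699/90017 = 105699/90017 - 1292/(9 + 3*sqrt(26))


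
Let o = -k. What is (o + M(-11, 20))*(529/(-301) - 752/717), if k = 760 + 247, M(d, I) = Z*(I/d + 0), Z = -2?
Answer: 2228167955/791329 ≈ 2815.7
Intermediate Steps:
M(d, I) = -2*I/d (M(d, I) = -2*(I/d + 0) = -2*I/d)
k = 1007
o = -1007 (o = -1*1007 = -1007)
(o + M(-11, 20))*(529/(-301) - 752/717) = (-1007 - 2*20/(-11))*(529/(-301) - 752/717) = (-1007 - 2*20*(-1/11))*(529*(-1/301) - 752*1/717) = (-1007 + 40/11)*(-529/301 - 752/717) = -11037/11*(-605645/215817) = 2228167955/791329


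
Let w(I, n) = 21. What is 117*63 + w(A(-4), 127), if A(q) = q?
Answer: 7392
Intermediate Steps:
117*63 + w(A(-4), 127) = 117*63 + 21 = 7371 + 21 = 7392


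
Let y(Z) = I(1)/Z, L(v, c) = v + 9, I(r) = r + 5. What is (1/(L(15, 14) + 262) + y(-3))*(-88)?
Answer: 2284/13 ≈ 175.69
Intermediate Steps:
I(r) = 5 + r
L(v, c) = 9 + v
y(Z) = 6/Z (y(Z) = (5 + 1)/Z = 6/Z)
(1/(L(15, 14) + 262) + y(-3))*(-88) = (1/((9 + 15) + 262) + 6/(-3))*(-88) = (1/(24 + 262) + 6*(-⅓))*(-88) = (1/286 - 2)*(-88) = -571/286*(-88) = 2284/13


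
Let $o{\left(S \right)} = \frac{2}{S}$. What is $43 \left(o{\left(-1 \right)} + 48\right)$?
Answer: $1978$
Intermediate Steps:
$43 \left(o{\left(-1 \right)} + 48\right) = 43 \left(\frac{2}{-1} + 48\right) = 43 \left(2 \left(-1\right) + 48\right) = 43 \left(-2 + 48\right) = 43 \cdot 46 = 1978$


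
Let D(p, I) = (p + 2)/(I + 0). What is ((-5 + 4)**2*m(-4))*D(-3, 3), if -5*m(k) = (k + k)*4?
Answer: -32/15 ≈ -2.1333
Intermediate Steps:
m(k) = -8*k/5 (m(k) = -(k + k)*4/5 = -2*k*4/5 = -8*k/5)
D(p, I) = (2 + p)/I
((-5 + 4)**2*m(-4))*D(-3, 3) = ((-5 + 4)**2*(-8/5*(-4)))*((2 - 3)/3) = ((-1)**2*(32/5))*((1/3)*(-1)) = (1*(32/5))*(-1/3) = (32/5)*(-1/3) = -32/15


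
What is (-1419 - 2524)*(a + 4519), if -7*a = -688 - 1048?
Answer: -18796281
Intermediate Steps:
a = 248 (a = -(-688 - 1048)/7 = -⅐*(-1736) = 248)
(-1419 - 2524)*(a + 4519) = (-1419 - 2524)*(248 + 4519) = -3943*4767 = -18796281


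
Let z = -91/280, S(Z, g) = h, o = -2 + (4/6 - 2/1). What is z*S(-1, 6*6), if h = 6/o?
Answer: 117/200 ≈ 0.58500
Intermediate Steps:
o = -10/3 (o = -2 + (4*(⅙) - 2*1) = -2 + (⅔ - 2) = -2 - 4/3 = -10/3 ≈ -3.3333)
h = -9/5 (h = 6/(-10/3) = 6*(-3/10) = -9/5 ≈ -1.8000)
S(Z, g) = -9/5
z = -13/40 (z = -91*1/280 = -13/40 ≈ -0.32500)
z*S(-1, 6*6) = -13/40*(-9/5) = 117/200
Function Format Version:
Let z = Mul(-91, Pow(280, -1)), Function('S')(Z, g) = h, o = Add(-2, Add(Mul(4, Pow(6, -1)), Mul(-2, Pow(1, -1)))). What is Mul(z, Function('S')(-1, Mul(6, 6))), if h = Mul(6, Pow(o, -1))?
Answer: Rational(117, 200) ≈ 0.58500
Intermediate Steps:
o = Rational(-10, 3) (o = Add(-2, Add(Mul(4, Rational(1, 6)), Mul(-2, 1))) = Add(-2, Add(Rational(2, 3), -2)) = Add(-2, Rational(-4, 3)) = Rational(-10, 3) ≈ -3.3333)
h = Rational(-9, 5) (h = Mul(6, Pow(Rational(-10, 3), -1)) = Mul(6, Rational(-3, 10)) = Rational(-9, 5) ≈ -1.8000)
Function('S')(Z, g) = Rational(-9, 5)
z = Rational(-13, 40) (z = Mul(-91, Rational(1, 280)) = Rational(-13, 40) ≈ -0.32500)
Mul(z, Function('S')(-1, Mul(6, 6))) = Mul(Rational(-13, 40), Rational(-9, 5)) = Rational(117, 200)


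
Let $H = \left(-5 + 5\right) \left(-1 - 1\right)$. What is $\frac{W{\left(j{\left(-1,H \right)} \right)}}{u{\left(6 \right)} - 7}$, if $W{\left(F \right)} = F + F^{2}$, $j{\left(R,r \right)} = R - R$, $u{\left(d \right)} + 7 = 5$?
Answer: $0$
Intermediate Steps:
$u{\left(d \right)} = -2$ ($u{\left(d \right)} = -7 + 5 = -2$)
$H = 0$ ($H = 0 \left(-2\right) = 0$)
$j{\left(R,r \right)} = 0$
$\frac{W{\left(j{\left(-1,H \right)} \right)}}{u{\left(6 \right)} - 7} = \frac{0 \left(1 + 0\right)}{-2 - 7} = \frac{0 \cdot 1}{-9} = \left(- \frac{1}{9}\right) 0 = 0$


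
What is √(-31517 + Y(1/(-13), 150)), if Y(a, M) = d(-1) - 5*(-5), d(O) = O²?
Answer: 3*I*√3499 ≈ 177.46*I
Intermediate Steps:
Y(a, M) = 26 (Y(a, M) = (-1)² - 5*(-5) = 1 + 25 = 26)
√(-31517 + Y(1/(-13), 150)) = √(-31517 + 26) = √(-31491) = 3*I*√3499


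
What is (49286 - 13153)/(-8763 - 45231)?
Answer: -36133/53994 ≈ -0.66920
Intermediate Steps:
(49286 - 13153)/(-8763 - 45231) = 36133/(-53994) = 36133*(-1/53994) = -36133/53994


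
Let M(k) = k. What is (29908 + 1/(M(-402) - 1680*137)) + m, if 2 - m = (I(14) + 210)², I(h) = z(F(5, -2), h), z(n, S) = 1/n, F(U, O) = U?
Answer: -82276280287/5764050 ≈ -14274.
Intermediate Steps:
I(h) = ⅕ (I(h) = 1/5 = ⅕)
m = -1104551/25 (m = 2 - (⅕ + 210)² = 2 - (1051/5)² = 2 - 1*1104601/25 = 2 - 1104601/25 = -1104551/25 ≈ -44182.)
(29908 + 1/(M(-402) - 1680*137)) + m = (29908 + 1/(-402 - 1680*137)) - 1104551/25 = (29908 + 1/(-402 - 230160)) - 1104551/25 = (29908 + 1/(-230562)) - 1104551/25 = (29908 - 1/230562) - 1104551/25 = 6895648295/230562 - 1104551/25 = -82276280287/5764050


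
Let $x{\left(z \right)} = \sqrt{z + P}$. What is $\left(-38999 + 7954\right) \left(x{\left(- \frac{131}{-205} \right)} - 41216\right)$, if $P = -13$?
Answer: $1279550720 - \frac{6209 i \sqrt{519470}}{41} \approx 1.2796 \cdot 10^{9} - 1.0915 \cdot 10^{5} i$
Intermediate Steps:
$x{\left(z \right)} = \sqrt{-13 + z}$ ($x{\left(z \right)} = \sqrt{z - 13} = \sqrt{-13 + z}$)
$\left(-38999 + 7954\right) \left(x{\left(- \frac{131}{-205} \right)} - 41216\right) = \left(-38999 + 7954\right) \left(\sqrt{-13 - \frac{131}{-205}} - 41216\right) = - 31045 \left(\sqrt{-13 - - \frac{131}{205}} - 41216\right) = - 31045 \left(\sqrt{-13 + \frac{131}{205}} - 41216\right) = - 31045 \left(\sqrt{- \frac{2534}{205}} - 41216\right) = - 31045 \left(\frac{i \sqrt{519470}}{205} - 41216\right) = - 31045 \left(-41216 + \frac{i \sqrt{519470}}{205}\right) = 1279550720 - \frac{6209 i \sqrt{519470}}{41}$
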